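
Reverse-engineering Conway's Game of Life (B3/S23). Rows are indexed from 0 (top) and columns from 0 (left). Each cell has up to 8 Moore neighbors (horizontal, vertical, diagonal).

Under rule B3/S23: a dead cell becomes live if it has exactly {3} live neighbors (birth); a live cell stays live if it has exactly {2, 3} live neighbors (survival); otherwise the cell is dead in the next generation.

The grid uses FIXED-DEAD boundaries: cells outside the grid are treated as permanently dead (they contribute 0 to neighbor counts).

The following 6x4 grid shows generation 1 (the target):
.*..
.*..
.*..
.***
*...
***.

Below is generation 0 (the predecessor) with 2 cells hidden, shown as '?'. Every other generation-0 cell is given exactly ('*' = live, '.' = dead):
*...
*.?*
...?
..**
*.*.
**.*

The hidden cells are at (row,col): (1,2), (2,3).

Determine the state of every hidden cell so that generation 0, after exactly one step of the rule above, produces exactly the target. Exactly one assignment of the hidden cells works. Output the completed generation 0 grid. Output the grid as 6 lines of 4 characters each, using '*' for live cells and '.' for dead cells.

Answer: *...
*.**
....
..**
*.*.
**.*

Derivation:
Hidden generation-0 cells (in order): (1,2), (2,3).
A hidden cell only influences target cells in its own 3x3 neighborhood. Try each of the 2^2 = 4 assignments, step the completed generation 0 forward once under B3/S23, and compare with the target:
  (1,2)=. (2,3)=. -> step gives (0,1)='.' but target has '*' -> reject
  (1,2)=. (2,3)=* -> step gives (0,1)='.' but target has '*' -> reject
  (1,2)=* (2,3)=. -> step reproduces the target at every cell -> ACCEPT
  (1,2)=* (2,3)=* -> step gives (1,2)='*' but target has '.' -> reject
Unique solution: (1,2)=live, (2,3)=dead.
Check: live-neighbor counts of every cell in the completed generation 0:
1322
1311
1344
1322
2544
2331
Applying B3/S23 to generation 0 with these counts gives:
.*..
.*..
.*..
.***
*...
***.
which matches the target exactly.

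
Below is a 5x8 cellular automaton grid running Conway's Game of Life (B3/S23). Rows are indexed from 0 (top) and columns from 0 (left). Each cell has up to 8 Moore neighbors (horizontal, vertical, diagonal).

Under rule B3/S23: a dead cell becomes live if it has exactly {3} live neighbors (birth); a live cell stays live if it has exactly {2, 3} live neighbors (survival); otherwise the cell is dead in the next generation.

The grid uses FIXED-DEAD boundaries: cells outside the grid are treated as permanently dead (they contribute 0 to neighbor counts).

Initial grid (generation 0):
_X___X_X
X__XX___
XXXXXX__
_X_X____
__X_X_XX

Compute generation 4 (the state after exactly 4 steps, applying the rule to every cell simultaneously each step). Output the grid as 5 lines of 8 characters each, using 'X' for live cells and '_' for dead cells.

Simulating step by step:
Generation 0 (given above): 18 live cells
Generation 1: 9 live cells
____X___
X_____X_
X____X__
X_____X_
__XX____
Generation 2: 6 live cells
________
_____X__
XX___XX_
_X______
________
Generation 3: 8 live cells
________
_____XX_
XX___XX_
XX______
________
Generation 4: 8 live cells
(generation 4 grid is the final answer)

Answer: ________
_____XX_
XX___XX_
XX______
________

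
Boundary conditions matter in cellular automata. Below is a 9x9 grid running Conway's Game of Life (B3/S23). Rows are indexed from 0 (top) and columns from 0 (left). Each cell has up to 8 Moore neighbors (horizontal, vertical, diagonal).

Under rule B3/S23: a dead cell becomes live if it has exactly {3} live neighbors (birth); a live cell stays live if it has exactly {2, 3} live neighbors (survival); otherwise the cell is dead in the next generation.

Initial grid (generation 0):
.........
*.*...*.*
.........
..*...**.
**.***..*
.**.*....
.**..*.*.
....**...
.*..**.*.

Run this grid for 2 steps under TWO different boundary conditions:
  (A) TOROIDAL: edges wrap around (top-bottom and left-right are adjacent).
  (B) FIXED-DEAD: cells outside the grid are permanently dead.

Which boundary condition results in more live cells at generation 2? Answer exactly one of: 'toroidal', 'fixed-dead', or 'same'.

Under TOROIDAL boundary, generation 2:
*...*..**
.*...*...
.*.**.*.*
..**.....
..*......
.*..*...*
**.*.***.
.*.*.....
...**...*
Population = 28

Under FIXED-DEAD boundary, generation 2:
.........
.........
.*.**.**.
****.....
.**......
.*..*....
.*.*.**..
.*.*.....
..****...
Population = 23

Comparison: toroidal=28, fixed-dead=23 -> toroidal

Answer: toroidal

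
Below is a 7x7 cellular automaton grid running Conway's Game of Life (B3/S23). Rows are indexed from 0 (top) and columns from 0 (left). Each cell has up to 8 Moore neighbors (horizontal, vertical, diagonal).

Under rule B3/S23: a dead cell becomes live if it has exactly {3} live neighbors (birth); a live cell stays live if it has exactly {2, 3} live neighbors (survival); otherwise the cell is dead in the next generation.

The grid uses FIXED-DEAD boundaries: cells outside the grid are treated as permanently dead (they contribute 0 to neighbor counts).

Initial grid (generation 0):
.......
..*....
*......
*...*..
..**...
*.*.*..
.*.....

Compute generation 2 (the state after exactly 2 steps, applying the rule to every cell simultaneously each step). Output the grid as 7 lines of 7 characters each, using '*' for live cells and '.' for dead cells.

Simulating step by step:
Generation 0 (given above): 10 live cells
Generation 1: 7 live cells
.......
.......
.*.....
.*.*...
..*.*..
..*....
.*.....
Generation 2: 8 live cells
(generation 2 grid is the final answer)

Answer: .......
.......
..*....
.*.*...
.**....
.***...
.......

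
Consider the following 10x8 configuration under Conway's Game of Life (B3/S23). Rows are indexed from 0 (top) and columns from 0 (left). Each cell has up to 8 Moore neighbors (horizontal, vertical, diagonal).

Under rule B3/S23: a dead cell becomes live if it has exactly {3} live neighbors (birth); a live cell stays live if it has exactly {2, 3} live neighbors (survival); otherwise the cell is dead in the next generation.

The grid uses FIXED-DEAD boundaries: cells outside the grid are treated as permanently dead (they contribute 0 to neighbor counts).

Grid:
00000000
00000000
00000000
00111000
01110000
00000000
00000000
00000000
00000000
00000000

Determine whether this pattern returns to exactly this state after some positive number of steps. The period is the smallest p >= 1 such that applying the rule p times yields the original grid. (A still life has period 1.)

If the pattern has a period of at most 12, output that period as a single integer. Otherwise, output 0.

Simulating and comparing each generation to the original:
Gen 0 (original, given above): 6 live cells
Gen 1: 6 live cells, differs from original
Gen 2: 6 live cells, MATCHES original -> period = 2

Answer: 2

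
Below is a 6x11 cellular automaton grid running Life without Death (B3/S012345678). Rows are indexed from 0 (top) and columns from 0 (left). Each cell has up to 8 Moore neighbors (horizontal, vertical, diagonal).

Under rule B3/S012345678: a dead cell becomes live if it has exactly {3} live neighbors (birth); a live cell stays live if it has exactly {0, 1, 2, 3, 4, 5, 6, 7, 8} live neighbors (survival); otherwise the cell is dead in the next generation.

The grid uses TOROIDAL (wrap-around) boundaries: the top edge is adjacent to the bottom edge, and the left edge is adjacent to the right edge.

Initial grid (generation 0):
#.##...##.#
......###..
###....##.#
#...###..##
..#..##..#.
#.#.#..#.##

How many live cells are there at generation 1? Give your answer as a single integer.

Answer: 36

Derivation:
Simulating step by step:
Generation 0 (given above): 31 live cells
Generation 1: 36 live cells
#.##...##.#
...#..###..
###....##.#
#.#####..##
..#..###.#.
#.#.##.#.##
Population at generation 1: 36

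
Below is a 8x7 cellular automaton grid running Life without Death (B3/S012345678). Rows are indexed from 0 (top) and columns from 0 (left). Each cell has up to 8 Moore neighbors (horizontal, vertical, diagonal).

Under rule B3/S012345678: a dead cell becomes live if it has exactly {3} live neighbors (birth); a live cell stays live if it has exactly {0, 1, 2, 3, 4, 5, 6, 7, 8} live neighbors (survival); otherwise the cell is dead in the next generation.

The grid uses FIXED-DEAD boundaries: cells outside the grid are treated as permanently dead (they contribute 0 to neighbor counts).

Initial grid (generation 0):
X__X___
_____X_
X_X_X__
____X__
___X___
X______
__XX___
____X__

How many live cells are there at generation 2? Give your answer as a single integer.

Answer: 31

Derivation:
Simulating step by step:
Generation 0 (given above): 12 live cells
Generation 1: 20 live cells
X__X___
_X_XXX_
X_XXXX_
____X__
___X___
X_XX___
__XX___
___XX__
Generation 2: 31 live cells
X_XX___
XX_XXX_
XXXXXX_
__X_XX_
__XXX__
XXXXX__
_XXX___
__XXX__
Population at generation 2: 31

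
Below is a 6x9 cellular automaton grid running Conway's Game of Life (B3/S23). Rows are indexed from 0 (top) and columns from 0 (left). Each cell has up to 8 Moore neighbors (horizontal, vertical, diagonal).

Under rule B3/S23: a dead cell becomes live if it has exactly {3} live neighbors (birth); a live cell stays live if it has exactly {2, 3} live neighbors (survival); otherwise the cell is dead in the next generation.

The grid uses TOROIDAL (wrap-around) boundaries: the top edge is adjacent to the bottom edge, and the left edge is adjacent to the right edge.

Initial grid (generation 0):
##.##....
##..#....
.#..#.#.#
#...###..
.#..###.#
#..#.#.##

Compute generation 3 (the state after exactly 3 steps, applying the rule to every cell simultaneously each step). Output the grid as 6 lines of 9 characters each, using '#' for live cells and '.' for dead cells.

Answer: ..##.....
#.#..#.##
.#.###..#
.....#..#
#..##....
..##.....

Derivation:
Simulating step by step:
Generation 0 (given above): 25 live cells
Generation 1: 17 live cells
...#.#...
....#...#
.#.##.###
.#.#....#
.#.#.....
...#...#.
Generation 2: 16 live cells
...#.....
#.#...#.#
...###..#
.#.#....#
#..##....
...#.....
Generation 3: 19 live cells
(generation 3 grid is the final answer)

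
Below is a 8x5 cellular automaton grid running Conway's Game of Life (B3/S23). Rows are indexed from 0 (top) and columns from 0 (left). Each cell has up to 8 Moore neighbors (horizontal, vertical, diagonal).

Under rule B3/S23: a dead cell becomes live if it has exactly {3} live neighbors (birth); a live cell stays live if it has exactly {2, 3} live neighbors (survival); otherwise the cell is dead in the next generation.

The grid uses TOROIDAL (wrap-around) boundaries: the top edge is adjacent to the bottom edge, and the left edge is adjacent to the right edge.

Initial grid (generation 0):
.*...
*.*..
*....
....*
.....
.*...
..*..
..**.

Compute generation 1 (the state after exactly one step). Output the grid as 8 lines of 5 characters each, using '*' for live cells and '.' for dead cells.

Simulating step by step:
Generation 0 (given above): 9 live cells
Generation 1: 12 live cells
(generation 1 grid is the final answer)

Answer: .*.*.
*....
**..*
.....
.....
.....
.***.
.***.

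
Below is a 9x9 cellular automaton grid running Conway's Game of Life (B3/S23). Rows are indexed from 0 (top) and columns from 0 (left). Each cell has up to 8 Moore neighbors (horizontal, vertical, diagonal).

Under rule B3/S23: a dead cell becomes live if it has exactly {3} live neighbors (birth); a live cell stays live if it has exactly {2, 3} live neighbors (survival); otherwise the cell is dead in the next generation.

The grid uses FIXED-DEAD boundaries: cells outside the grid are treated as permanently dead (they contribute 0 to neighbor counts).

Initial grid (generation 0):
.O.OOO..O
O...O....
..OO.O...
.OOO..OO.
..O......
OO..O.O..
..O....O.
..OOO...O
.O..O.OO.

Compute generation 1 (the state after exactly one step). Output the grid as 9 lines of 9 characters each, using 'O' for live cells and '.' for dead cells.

Answer: ...OOO...
.O.......
.....OO..
.O..O.O..
O....OOO.
.OOO.....
..O.OO.O.
.OO.OOO.O
..O.OO.O.

Derivation:
Simulating step by step:
Generation 0 (given above): 30 live cells
Generation 1: 30 live cells
(generation 1 grid is the final answer)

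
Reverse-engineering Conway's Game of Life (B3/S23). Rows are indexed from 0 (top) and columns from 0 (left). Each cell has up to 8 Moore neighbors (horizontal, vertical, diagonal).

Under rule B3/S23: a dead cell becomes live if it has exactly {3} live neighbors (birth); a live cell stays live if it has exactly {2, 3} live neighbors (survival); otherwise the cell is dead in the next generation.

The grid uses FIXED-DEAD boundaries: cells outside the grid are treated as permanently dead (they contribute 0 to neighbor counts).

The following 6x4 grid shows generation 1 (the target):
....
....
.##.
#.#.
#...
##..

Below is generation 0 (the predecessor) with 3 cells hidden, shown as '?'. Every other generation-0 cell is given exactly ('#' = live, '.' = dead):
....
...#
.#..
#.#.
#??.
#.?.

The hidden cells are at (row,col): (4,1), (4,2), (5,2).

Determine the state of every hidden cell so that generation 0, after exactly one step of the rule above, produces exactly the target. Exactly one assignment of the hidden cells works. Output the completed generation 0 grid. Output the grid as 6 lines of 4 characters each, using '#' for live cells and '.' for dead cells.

Hidden generation-0 cells (in order): (4,1), (4,2), (5,2).
A hidden cell only influences target cells in its own 3x3 neighborhood. Try each of the 2^3 = 8 assignments, step the completed generation 0 forward once under B3/S23, and compare with the target:
  (4,1)=. (4,2)=. (5,2)=. -> step gives (3,2)='.' but target has '#' -> reject
  (4,1)=. (4,2)=. (5,2)=# -> step gives (3,2)='.' but target has '#' -> reject
  (4,1)=. (4,2)=# (5,2)=. -> step gives (5,0)='.' but target has '#' -> reject
  (4,1)=. (4,2)=# (5,2)=# -> step gives (4,2)='#' but target has '.' -> reject
  (4,1)=# (4,2)=. (5,2)=. -> step reproduces the target at every cell -> ACCEPT
  (4,1)=# (4,2)=. (5,2)=# -> step gives (4,2)='#' but target has '.' -> reject
  (4,1)=# (4,2)=# (5,2)=. -> step gives (4,2)='#' but target has '.' -> reject
  (4,1)=# (4,2)=# (5,2)=# -> step gives (4,2)='#' but target has '.' -> reject
Unique solution: (4,1)=live, (4,2)=dead, (5,2)=dead.
Check: live-neighbor counts of every cell in the completed generation 0:
0011
1120
2232
3521
3421
2310
Applying B3/S23 to generation 0 with these counts gives:
....
....
.##.
#.#.
#...
##..
which matches the target exactly.

Answer: ....
...#
.#..
#.#.
##..
#...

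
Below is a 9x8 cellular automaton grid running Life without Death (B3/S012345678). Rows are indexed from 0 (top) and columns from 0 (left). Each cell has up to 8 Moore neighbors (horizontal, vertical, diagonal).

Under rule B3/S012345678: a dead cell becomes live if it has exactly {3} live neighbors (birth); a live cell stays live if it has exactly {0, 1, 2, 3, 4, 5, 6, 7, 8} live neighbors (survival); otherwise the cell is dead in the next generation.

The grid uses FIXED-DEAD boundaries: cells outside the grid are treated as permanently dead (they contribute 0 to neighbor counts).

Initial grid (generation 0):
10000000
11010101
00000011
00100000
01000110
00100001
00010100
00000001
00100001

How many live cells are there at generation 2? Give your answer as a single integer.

Answer: 39

Derivation:
Simulating step by step:
Generation 0 (given above): 19 live cells
Generation 1: 29 live cells
11000000
11010101
01100011
00100101
01100110
00101101
00010110
00000011
00100001
Generation 2: 39 live cells
11100000
11010101
11111111
00110101
01100111
01101101
00010110
00000111
00100011
Population at generation 2: 39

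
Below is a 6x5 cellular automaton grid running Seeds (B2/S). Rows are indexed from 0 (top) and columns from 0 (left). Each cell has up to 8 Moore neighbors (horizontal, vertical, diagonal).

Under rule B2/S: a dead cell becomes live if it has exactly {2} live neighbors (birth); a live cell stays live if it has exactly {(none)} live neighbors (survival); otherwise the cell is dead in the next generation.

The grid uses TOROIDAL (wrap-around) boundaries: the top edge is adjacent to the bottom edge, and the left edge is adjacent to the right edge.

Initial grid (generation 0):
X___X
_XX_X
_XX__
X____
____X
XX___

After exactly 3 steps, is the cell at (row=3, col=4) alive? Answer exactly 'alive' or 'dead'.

Answer: alive

Derivation:
Simulating step by step:
Generation 0 (given above): 11 live cells
Generation 1: 5 live cells
_____
_____
____X
__XXX
_____
___X_
Generation 2: 3 live cells
_____
_____
X_X__
X____
_____
_____
Generation 3: 3 live cells
_____
_X___
____X
____X
_____
_____

Cell (3,4) at generation 3: 1 -> alive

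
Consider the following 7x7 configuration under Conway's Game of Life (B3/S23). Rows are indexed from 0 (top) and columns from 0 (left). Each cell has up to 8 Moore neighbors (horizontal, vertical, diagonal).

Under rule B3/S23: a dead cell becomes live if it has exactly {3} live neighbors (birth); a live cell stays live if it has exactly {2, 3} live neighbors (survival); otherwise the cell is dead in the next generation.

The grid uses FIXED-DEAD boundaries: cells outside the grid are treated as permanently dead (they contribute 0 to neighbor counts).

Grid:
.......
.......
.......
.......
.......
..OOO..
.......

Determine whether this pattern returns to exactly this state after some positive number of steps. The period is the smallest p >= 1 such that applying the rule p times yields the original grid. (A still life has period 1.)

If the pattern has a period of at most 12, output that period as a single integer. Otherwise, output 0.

Simulating and comparing each generation to the original:
Gen 0 (original, given above): 3 live cells
Gen 1: 3 live cells, differs from original
Gen 2: 3 live cells, MATCHES original -> period = 2

Answer: 2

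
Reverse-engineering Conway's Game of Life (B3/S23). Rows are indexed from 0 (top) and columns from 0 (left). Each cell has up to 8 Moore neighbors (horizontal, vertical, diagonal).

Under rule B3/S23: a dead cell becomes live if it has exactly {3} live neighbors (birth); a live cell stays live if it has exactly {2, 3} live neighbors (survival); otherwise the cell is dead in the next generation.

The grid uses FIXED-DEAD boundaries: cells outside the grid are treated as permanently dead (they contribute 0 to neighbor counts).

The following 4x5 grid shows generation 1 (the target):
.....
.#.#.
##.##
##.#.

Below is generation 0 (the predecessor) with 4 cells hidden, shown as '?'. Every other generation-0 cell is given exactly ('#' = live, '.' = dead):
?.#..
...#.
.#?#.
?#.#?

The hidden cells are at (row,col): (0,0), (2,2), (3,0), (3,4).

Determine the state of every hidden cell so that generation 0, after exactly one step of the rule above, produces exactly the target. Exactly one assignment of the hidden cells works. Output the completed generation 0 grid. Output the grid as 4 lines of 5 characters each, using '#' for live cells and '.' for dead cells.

Answer: ..#..
...#.
.###.
##.#.

Derivation:
Hidden generation-0 cells (in order): (0,0), (2,2), (3,0), (3,4).
A hidden cell only influences target cells in its own 3x3 neighborhood. Try each of the 2^4 = 16 assignments, step the completed generation 0 forward once under B3/S23, and compare with the target:
  (0,0)=. (2,2)=. (3,0)=. (3,4)=. -> step gives (1,1)='.' but target has '#' -> reject
  (0,0)=. (2,2)=. (3,0)=. (3,4)=# -> step gives (1,1)='.' but target has '#' -> reject
  (0,0)=. (2,2)=. (3,0)=# (3,4)=. -> step gives (1,1)='.' but target has '#' -> reject
  (0,0)=. (2,2)=. (3,0)=# (3,4)=# -> step gives (1,1)='.' but target has '#' -> reject
  (0,0)=. (2,2)=# (3,0)=. (3,4)=. -> step gives (2,0)='.' but target has '#' -> reject
  (0,0)=. (2,2)=# (3,0)=. (3,4)=# -> step gives (2,0)='.' but target has '#' -> reject
  (0,0)=. (2,2)=# (3,0)=# (3,4)=. -> step reproduces the target at every cell -> ACCEPT
  (0,0)=. (2,2)=# (3,0)=# (3,4)=# -> step gives (2,3)='.' but target has '#' -> reject
  (0,0)=# (2,2)=. (3,0)=. (3,4)=. -> step gives (2,0)='.' but target has '#' -> reject
  (0,0)=# (2,2)=. (3,0)=. (3,4)=# -> step gives (2,0)='.' but target has '#' -> reject
  (0,0)=# (2,2)=. (3,0)=# (3,4)=. -> step gives (3,3)='.' but target has '#' -> reject
  (0,0)=# (2,2)=. (3,0)=# (3,4)=# -> step gives (2,4)='.' but target has '#' -> reject
  (0,0)=# (2,2)=# (3,0)=. (3,4)=. -> step gives (1,1)='.' but target has '#' -> reject
  (0,0)=# (2,2)=# (3,0)=. (3,4)=# -> step gives (1,1)='.' but target has '#' -> reject
  (0,0)=# (2,2)=# (3,0)=# (3,4)=. -> step gives (1,1)='.' but target has '#' -> reject
  (0,0)=# (2,2)=# (3,0)=# (3,4)=# -> step gives (1,1)='.' but target has '#' -> reject
Unique solution: (0,0)=dead, (2,2)=live, (3,0)=live, (3,4)=dead.
Check: live-neighbor counts of every cell in the completed generation 0:
01121
13532
33533
23522
Applying B3/S23 to generation 0 with these counts gives:
.....
.#.#.
##.##
##.#.
which matches the target exactly.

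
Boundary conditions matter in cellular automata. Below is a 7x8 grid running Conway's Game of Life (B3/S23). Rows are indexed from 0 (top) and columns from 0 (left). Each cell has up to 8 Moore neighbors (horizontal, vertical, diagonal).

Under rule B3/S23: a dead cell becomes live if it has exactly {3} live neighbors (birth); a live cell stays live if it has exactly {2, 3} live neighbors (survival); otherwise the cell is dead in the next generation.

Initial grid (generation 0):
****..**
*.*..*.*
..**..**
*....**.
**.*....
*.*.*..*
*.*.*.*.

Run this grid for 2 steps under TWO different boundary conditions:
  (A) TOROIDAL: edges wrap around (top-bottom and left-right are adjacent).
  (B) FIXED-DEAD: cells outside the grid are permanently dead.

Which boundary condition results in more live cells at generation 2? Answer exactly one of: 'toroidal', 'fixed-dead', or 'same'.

Answer: fixed-dead

Derivation:
Under TOROIDAL boundary, generation 2:
...**...
.....*..
..*...*.
.*....**
.**....*
..*.....
....*...
Population = 13

Under FIXED-DEAD boundary, generation 2:
.*.****.
.....*.*
.**....*
.......*
*.*....*
..*.....
....**..
Population = 17

Comparison: toroidal=13, fixed-dead=17 -> fixed-dead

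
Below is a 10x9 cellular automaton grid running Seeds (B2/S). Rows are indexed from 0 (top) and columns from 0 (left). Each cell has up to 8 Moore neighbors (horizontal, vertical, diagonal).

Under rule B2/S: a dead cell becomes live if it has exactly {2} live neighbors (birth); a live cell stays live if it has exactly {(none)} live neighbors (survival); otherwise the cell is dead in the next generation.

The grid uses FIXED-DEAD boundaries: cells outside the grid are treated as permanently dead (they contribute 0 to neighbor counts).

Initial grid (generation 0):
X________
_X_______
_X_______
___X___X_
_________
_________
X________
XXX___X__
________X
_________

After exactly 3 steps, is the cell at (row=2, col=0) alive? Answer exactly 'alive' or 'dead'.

Answer: alive

Derivation:
Simulating step by step:
Generation 0 (given above): 11 live cells
Generation 1: 9 live cells
_X_______
__X______
X________
__X______
_________
_________
__X______
_______X_
X_X____X_
_________
Generation 2: 13 live cells
__X______
X________
__XX_____
_X_______
_________
_________
_________
__XX__X_X
_X____X_X
_X_______
Generation 3: 14 live cells
_X_______
_________
X________
___X_____
_________
_________
__XX___X_
_X___X___
X__X_X___
X_X____X_

Cell (2,0) at generation 3: 1 -> alive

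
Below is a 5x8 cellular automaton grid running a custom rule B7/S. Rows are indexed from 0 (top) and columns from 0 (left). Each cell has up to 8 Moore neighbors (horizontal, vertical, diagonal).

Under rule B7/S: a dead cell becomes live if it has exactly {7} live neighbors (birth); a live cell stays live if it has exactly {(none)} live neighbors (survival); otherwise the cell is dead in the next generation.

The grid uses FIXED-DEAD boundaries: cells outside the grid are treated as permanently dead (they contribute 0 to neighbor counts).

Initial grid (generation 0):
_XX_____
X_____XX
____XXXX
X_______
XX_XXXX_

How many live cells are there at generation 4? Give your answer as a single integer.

Answer: 0

Derivation:
Simulating step by step:
Generation 0 (given above): 16 live cells
Generation 1: 0 live cells
________
________
________
________
________
Generation 2: 0 live cells
________
________
________
________
________
Generation 3: 0 live cells
________
________
________
________
________
Generation 4: 0 live cells
________
________
________
________
________
Population at generation 4: 0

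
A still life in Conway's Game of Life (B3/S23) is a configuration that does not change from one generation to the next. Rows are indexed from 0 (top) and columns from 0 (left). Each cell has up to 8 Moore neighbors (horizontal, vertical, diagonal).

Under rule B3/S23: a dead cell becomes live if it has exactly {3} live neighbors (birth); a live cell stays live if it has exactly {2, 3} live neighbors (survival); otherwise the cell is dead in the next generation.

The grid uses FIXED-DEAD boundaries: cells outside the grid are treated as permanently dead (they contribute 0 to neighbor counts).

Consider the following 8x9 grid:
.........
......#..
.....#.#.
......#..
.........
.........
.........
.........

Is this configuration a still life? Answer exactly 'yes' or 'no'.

Answer: yes

Derivation:
Compute generation 1 and compare to generation 0 (given above):
Generation 1:
.........
......#..
.....#.#.
......#..
.........
.........
.........
.........
The grids are IDENTICAL -> still life.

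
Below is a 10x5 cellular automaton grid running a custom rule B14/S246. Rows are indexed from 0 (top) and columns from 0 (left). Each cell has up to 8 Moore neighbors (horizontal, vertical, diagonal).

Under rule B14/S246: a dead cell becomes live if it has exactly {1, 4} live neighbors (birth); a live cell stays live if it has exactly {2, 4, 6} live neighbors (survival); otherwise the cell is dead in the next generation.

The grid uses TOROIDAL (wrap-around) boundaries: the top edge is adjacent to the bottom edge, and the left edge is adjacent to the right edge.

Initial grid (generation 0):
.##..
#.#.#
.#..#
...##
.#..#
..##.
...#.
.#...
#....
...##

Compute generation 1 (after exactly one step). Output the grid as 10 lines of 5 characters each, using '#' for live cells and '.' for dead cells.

Answer: #...#
#..##
.#..#
.....
..#..
.....
#.##.
...#.
#....
...##

Derivation:
Simulating step by step:
Generation 0 (given above): 18 live cells
Generation 1: 15 live cells
(generation 1 grid is the final answer)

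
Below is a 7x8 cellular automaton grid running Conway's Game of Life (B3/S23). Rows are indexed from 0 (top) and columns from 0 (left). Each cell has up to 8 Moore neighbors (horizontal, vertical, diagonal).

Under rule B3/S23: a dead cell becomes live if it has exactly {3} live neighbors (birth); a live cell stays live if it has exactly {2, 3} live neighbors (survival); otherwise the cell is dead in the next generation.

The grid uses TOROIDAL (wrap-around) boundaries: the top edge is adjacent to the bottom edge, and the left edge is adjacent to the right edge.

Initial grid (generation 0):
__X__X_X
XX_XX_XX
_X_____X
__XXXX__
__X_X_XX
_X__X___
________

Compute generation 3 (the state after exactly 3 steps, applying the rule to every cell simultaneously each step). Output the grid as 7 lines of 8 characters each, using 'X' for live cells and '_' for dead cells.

Simulating step by step:
Generation 0 (given above): 21 live cells
Generation 1: 23 live cells
_XXXXX_X
_X_XXX__
_X_____X
XXX_XX_X
_XX___X_
___X_X__
________
Generation 2: 15 live cells
XX___XX_
_X___X__
_______X
___X_X_X
______XX
__X_____
_____XX_
Generation 3: 19 live cells
(generation 3 grid is the final answer)

Answer: XX__X__X
_X___X_X
X___X___
X______X
______XX
_____X_X
_X___XXX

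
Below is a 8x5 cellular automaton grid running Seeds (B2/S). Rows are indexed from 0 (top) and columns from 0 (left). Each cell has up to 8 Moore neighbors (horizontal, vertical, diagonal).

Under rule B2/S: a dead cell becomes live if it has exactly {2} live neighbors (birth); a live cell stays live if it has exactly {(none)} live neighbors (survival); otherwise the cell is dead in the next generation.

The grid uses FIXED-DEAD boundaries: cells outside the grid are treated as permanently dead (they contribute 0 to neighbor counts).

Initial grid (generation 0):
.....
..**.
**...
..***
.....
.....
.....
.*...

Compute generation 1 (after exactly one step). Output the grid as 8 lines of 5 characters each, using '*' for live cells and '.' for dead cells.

Answer: ..**.
*....
.....
*....
..*.*
.....
.....
.....

Derivation:
Simulating step by step:
Generation 0 (given above): 8 live cells
Generation 1: 6 live cells
(generation 1 grid is the final answer)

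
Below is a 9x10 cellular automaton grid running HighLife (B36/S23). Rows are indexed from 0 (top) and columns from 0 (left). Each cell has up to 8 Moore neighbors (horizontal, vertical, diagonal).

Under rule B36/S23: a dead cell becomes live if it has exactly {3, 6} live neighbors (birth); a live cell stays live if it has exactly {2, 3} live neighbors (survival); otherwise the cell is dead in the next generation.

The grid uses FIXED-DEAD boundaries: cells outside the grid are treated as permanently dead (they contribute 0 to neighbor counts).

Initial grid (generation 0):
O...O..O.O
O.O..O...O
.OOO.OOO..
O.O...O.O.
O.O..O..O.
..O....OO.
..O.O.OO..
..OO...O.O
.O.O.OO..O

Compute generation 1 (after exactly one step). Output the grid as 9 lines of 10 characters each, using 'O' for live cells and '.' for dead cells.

Answer: .O......O.
O.O..O.O..
O..OOO.OO.
OO..O...O.
..OO..O.OO
..O..O..O.
.OO...O...
.O.....O..
...OO.O.O.

Derivation:
Simulating step by step:
Generation 0 (given above): 38 live cells
Generation 1: 33 live cells
(generation 1 grid is the final answer)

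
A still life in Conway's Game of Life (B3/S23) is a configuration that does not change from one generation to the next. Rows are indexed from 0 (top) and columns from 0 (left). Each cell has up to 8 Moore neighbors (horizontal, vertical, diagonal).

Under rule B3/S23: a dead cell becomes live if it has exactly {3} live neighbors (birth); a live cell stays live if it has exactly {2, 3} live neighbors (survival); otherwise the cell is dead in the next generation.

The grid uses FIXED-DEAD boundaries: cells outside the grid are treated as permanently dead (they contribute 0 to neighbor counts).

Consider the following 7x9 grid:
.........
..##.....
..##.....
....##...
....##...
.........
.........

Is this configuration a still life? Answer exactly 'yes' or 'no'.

Answer: no

Derivation:
Compute generation 1 and compare to generation 0 (given above):
Generation 1:
.........
..##.....
..#......
.....#...
....##...
.........
.........
Cell (2,3) differs: gen0=1 vs gen1=0 -> NOT a still life.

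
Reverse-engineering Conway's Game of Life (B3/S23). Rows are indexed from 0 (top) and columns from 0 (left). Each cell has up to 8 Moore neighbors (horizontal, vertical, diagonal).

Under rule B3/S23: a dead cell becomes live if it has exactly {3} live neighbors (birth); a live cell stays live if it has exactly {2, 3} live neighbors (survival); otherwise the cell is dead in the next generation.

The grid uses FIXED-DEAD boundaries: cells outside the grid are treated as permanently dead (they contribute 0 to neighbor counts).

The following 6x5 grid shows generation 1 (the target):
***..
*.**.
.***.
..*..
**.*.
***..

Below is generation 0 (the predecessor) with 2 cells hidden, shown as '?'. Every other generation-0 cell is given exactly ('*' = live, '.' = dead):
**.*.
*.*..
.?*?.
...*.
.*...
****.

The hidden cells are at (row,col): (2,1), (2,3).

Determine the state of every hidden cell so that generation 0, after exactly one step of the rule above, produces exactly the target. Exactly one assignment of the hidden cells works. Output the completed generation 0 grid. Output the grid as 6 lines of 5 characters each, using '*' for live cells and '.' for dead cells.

Answer: **.*.
*.*..
..*..
...*.
.*...
****.

Derivation:
Hidden generation-0 cells (in order): (2,1), (2,3).
A hidden cell only influences target cells in its own 3x3 neighborhood. Try each of the 2^2 = 4 assignments, step the completed generation 0 forward once under B3/S23, and compare with the target:
  (2,1)=. (2,3)=. -> step reproduces the target at every cell -> ACCEPT
  (2,1)=. (2,3)=* -> step gives (1,2)='.' but target has '*' -> reject
  (2,1)=* (2,3)=. -> step gives (1,2)='.' but target has '*' -> reject
  (2,1)=* (2,3)=* -> step gives (1,2)='.' but target has '*' -> reject
Unique solution: (2,1)=dead, (2,3)=dead.
Check: live-neighbor counts of every cell in the completed generation 0:
23311
25331
13231
12311
33532
23311
Applying B3/S23 to generation 0 with these counts gives:
***..
*.**.
.***.
..*..
**.*.
***..
which matches the target exactly.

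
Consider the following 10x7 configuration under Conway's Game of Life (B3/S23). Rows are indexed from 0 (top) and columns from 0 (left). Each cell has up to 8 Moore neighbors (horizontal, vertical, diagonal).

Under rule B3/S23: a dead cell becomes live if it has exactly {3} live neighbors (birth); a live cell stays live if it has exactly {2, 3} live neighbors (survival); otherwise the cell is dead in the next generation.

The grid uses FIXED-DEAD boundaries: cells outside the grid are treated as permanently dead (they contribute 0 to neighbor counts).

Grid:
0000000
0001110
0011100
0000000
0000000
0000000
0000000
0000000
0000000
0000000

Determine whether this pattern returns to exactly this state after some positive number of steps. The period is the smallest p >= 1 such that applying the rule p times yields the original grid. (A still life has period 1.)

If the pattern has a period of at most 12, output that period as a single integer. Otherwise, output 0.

Simulating and comparing each generation to the original:
Gen 0 (original, given above): 6 live cells
Gen 1: 6 live cells, differs from original
Gen 2: 6 live cells, MATCHES original -> period = 2

Answer: 2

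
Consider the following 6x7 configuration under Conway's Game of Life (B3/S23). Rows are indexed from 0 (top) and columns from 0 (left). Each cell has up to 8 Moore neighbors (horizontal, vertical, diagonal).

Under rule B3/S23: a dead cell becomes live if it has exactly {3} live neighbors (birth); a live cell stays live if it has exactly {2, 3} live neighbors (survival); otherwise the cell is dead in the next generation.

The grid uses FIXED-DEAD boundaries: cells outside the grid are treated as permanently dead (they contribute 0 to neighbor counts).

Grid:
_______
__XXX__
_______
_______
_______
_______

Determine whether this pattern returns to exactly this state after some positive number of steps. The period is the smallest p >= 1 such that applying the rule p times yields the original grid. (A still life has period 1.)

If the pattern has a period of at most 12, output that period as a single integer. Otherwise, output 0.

Simulating and comparing each generation to the original:
Gen 0 (original, given above): 3 live cells
Gen 1: 3 live cells, differs from original
Gen 2: 3 live cells, MATCHES original -> period = 2

Answer: 2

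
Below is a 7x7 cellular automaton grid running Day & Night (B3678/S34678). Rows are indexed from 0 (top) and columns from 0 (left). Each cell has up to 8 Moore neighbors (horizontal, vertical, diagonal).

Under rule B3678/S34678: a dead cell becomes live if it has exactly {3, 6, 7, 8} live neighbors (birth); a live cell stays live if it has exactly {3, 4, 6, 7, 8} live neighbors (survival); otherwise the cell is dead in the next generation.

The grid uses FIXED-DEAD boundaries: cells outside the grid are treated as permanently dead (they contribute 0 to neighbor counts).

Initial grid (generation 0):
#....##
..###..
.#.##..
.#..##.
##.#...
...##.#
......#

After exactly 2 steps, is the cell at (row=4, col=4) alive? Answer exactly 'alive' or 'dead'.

Simulating step by step:
Generation 0 (given above): 19 live cells
Generation 1: 12 live cells
...##..
.####..
.......
.#..#..
...#...
..#..#.
.....#.
Generation 2: 10 live cells
...##..
..###..
.#..#..
.......
..#.#..
....#..
.......

Cell (4,4) at generation 2: 1 -> alive

Answer: alive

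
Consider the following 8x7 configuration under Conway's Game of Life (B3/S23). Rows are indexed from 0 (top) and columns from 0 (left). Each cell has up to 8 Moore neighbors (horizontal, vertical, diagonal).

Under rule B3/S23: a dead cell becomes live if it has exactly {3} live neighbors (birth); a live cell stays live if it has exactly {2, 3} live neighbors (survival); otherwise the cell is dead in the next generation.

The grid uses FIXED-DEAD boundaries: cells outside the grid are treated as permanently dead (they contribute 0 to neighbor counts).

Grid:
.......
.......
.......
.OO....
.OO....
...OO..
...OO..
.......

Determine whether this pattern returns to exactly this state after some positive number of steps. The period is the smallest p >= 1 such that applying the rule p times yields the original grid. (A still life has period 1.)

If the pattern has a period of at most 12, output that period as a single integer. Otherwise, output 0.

Answer: 2

Derivation:
Simulating and comparing each generation to the original:
Gen 0 (original, given above): 8 live cells
Gen 1: 6 live cells, differs from original
Gen 2: 8 live cells, MATCHES original -> period = 2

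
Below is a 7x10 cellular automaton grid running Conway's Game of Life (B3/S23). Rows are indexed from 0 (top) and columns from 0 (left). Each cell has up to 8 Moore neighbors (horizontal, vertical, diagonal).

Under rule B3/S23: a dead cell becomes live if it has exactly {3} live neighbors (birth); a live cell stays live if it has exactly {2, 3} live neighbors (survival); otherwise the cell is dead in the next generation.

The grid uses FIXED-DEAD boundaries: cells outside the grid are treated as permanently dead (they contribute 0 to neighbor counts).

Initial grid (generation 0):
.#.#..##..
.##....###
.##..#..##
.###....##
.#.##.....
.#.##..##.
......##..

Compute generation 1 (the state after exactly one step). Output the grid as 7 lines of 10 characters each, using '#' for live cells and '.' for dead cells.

Simulating step by step:
Generation 0 (given above): 29 live cells
Generation 1: 23 live cells
(generation 1 grid is the final answer)

Answer: .#....##..
#..#.....#
#.........
#.......##
##.....#.#
...######.
......###.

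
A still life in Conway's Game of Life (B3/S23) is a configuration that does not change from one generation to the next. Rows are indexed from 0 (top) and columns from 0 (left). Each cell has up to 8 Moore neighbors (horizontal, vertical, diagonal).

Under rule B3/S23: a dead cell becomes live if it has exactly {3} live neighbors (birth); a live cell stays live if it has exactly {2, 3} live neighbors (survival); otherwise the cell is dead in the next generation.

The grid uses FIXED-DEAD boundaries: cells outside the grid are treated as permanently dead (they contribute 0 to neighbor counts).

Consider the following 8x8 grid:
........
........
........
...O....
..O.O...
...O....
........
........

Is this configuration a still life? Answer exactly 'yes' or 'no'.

Compute generation 1 and compare to generation 0 (given above):
Generation 1:
........
........
........
...O....
..O.O...
...O....
........
........
The grids are IDENTICAL -> still life.

Answer: yes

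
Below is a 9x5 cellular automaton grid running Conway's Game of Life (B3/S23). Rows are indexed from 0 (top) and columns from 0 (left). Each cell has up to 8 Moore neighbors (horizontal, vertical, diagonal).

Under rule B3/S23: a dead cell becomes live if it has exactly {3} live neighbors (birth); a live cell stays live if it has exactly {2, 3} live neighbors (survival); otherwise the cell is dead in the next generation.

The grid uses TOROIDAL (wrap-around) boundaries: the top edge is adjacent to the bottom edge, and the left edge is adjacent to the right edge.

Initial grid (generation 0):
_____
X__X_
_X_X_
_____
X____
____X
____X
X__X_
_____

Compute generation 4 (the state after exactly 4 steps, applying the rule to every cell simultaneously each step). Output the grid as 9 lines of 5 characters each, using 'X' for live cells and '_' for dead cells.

Answer: _____
_____
_____
_____
_____
___XX
X_X__
X_X__
___XX

Derivation:
Simulating step by step:
Generation 0 (given above): 9 live cells
Generation 1: 10 live cells
_____
__X_X
__X_X
_____
_____
X___X
X__XX
____X
_____
Generation 2: 6 live cells
_____
_____
_____
_____
_____
X__X_
___X_
X__XX
_____
Generation 3: 7 live cells
_____
_____
_____
_____
_____
____X
X_XX_
___XX
____X
Generation 4: 8 live cells
(generation 4 grid is the final answer)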